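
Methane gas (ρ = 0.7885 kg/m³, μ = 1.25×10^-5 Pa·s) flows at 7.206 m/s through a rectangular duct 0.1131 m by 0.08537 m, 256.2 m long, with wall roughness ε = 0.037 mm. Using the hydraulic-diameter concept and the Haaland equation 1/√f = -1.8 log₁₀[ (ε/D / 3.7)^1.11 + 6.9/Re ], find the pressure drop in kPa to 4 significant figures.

Hydraulic diameter D_h = 4A/P = 4·(0.1131·0.08537)/(2·(0.1131+0.08537)) = 0.03862/0.3969 = 0.0973 m.
Re = ρVD_h/μ = 0.7885·7.206·0.0973/1.25e-05 = 4.423e+04.
ε/D_h = 3.7e-05/0.0973 = 0.00038; Haaland gives 1/√f = -1.8 log₁₀[3.74e-05+0.000156] = 6.684, so f = 0.02238.
ΔP = f(L/D_h)(ρV²/2) = 0.02238·256.2/0.0973·20.47 = 1207 Pa.
ΔP = 1.207 kPa.

ΔP ≈ 1.207 kPa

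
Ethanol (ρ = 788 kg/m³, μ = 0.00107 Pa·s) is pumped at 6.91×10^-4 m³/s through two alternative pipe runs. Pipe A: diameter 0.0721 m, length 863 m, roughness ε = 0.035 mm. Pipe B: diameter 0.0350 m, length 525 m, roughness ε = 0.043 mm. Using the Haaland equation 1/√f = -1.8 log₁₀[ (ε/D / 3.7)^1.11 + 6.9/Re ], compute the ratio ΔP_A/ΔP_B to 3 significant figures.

Pipe A: V = Q/A = 0.000691/0.004083 = 0.1692 m/s; Re = 8987; ε/D = 0.000485; Haaland → f = 0.03237; ΔP_A = f(L/D)(ρV²/2) = 4373 Pa.
Pipe B: V = Q/A = 0.000691/0.0009621 = 0.7182 m/s; Re = 1.851e+04; ε/D = 0.00123; Haaland → f = 0.02848; ΔP_B = f(L/D)(ρV²/2) = 8.681e+04 Pa.
ΔP_A/ΔP_B = 4373/8.681e+04 = 0.0504.

ΔP_A/ΔP_B ≈ 0.0504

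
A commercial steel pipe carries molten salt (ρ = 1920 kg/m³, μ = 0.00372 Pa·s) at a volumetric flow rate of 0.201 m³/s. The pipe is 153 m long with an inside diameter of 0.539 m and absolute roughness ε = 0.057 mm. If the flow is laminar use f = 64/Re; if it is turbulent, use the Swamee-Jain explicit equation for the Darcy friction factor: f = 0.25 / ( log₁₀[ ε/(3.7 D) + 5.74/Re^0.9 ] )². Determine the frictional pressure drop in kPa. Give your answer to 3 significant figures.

ΔP ≈ 3.37 kPa

Cross-sectional area A = πD²/4 = π(0.539)²/4 = 0.2282 m²; mean velocity V = Q/A = 0.201/0.2282 = 0.8809 m/s.
Reynolds number Re = ρVD/μ = 1920 · 0.8809 · 0.539 / 0.00372 = 2.451e+05.
Re > 4000 → turbulent. Relative roughness ε/D = 5.7e-05/0.539 = 0.000106. Swamee-Jain: f = 0.25/(log₁₀[0.000106/3.7 + 5.74/2.451e+05^0.9])² = 0.25/(log₁₀[2.86e-05 + 8.1e-05])² = 0.25/(-3.96)² = 0.01594.
Darcy-Weisbach: ΔP = f(L/D)(ρV²/2) = 0.01594·(153/0.539)·(1920·0.8809²/2) = 0.01594·283.9·745 = 3371 Pa.
ΔP = 3371 Pa = 3.37 kPa.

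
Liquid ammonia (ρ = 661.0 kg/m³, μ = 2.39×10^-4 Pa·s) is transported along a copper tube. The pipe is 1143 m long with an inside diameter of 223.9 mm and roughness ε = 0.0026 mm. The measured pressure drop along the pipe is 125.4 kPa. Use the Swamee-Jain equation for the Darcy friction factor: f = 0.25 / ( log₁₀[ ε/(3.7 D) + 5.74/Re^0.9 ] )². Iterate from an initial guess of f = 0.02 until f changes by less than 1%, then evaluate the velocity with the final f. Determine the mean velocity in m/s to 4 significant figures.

Rearranging Darcy-Weisbach: V = √(2·ΔP·D/(f·L·ρ)). With ε/D = 2.6e-06/0.2239 = 1.16e-05, iterate starting from f = 0.02:
  f = 0.02 → V = √(2·1.254e+05·0.2239/(0.02·1143·661)) = 1.928 m/s; Re = ρVD/μ = 1.194e+06; f → 0.01158
  f = 0.01158 → V = 2.533 m/s; Re = 1.568e+06; f → 0.01115
  f = 0.01115 → V = 2.582 m/s; Re = 1.599e+06; f → 0.01112
Converged (Δf/f < 1%). With the final f = 0.01112: V = √(2·1.254e+05·0.2239/(0.01112·1143·661)) = 2.586 m/s.

V ≈ 2.586 m/s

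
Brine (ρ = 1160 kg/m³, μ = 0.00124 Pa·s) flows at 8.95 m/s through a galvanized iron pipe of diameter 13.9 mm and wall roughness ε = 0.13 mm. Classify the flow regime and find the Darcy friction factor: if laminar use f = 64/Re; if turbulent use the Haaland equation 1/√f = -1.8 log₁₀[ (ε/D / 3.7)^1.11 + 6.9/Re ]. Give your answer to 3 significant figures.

Re = ρVD/μ = 1160·8.95·0.0139/0.00124 = 1.164e+05.
Re > 4000 → turbulent. ε/D = 0.00013/0.0139 = 0.00935; Haaland: 1/√f = -1.8 log₁₀[0.00131 + 5.93e-05] = 5.155, so f = 0.03763.

f ≈ 0.0376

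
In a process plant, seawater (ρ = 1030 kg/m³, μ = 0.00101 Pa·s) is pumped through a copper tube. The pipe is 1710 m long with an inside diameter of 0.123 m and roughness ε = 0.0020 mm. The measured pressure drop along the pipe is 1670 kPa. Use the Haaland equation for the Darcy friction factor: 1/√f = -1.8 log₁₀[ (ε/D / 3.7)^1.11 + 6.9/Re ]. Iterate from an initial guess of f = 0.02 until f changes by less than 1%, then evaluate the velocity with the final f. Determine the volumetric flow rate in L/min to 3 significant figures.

Q ≈ 3000 L/min

Rearranging Darcy-Weisbach: V = √(2·ΔP·D/(f·L·ρ)). With ε/D = 2e-06/0.123 = 1.63e-05, iterate starting from f = 0.02:
  f = 0.02 → V = √(2·1.67e+06·0.123/(0.02·1710·1030)) = 3.415 m/s; Re = ρVD/μ = 4.284e+05; f → 0.0136
  f = 0.0136 → V = 4.141 m/s; Re = 5.194e+05; f → 0.01317
  f = 0.01317 → V = 4.209 m/s; Re = 5.279e+05; f → 0.01313
Converged (Δf/f < 1%). With the final f = 0.01313: V = √(2·1.67e+06·0.123/(0.01313·1710·1030)) = 4.214 m/s.
Q = V·A = 4.214·(π/4·0.123²) = 0.05007 m³/s = 3000 L/min.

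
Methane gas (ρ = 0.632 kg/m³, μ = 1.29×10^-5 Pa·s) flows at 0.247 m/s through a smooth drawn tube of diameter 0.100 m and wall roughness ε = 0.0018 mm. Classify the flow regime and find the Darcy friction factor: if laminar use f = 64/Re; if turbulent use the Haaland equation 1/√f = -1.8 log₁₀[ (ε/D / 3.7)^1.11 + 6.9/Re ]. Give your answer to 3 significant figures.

f ≈ 0.0529

Re = ρVD/μ = 0.632·0.247·0.1/1.29e-05 = 1210.
Re < 2300 → laminar, so f = 64/Re = 0.05289 (roughness is irrelevant in laminar flow).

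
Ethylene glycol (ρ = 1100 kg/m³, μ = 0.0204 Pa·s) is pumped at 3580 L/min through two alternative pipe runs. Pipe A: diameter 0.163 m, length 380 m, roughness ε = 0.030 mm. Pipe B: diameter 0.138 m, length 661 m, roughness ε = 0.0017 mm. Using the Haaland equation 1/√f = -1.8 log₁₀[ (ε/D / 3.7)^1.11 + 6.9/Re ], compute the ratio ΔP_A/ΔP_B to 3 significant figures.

ΔP_A/ΔP_B ≈ 0.264

Pipe A: V = Q/A = 0.05967/0.02087 = 2.859 m/s; Re = 2.513e+04; ε/D = 0.000184; Haaland → f = 0.02469; ΔP_A = f(L/D)(ρV²/2) = 2.588e+05 Pa.
Pipe B: V = Q/A = 0.05967/0.01496 = 3.989 m/s; Re = 2.968e+04; ε/D = 1.23e-05; Haaland → f = 0.0234; ΔP_B = f(L/D)(ρV²/2) = 9.808e+05 Pa.
ΔP_A/ΔP_B = 2.588e+05/9.808e+05 = 0.264.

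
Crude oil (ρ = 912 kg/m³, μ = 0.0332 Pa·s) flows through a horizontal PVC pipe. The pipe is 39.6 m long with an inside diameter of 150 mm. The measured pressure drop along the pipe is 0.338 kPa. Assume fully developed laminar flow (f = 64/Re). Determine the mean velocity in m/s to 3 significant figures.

For laminar flow, f = 64/Re with Re = ρVD/μ, so Darcy-Weisbach reduces to ΔP = 32μLV/D². Solving for V: V = ΔP·D²/(32μL) = 338·(0.15)²/(32·0.0332·39.6) = 0.1808 m/s.
Check: Re = ρVD/μ = 912·0.1808·0.15/0.0332 = 744.8 < 2300, so the laminar assumption holds.

V ≈ 0.181 m/s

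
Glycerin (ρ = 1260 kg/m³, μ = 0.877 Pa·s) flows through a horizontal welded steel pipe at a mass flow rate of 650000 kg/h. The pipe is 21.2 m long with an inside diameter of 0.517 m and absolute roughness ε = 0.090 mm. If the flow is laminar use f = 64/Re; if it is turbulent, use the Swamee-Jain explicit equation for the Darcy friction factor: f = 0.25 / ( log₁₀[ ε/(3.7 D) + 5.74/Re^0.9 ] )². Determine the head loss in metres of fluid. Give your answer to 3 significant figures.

h_f ≈ 0.123 m

ṁ = 650000 kg/h = 650000/3600 = 180.6 kg/s.
A = πD²/4 = π(0.517)²/4 = 0.2099 m²; mean velocity V = ṁ/(ρA) = 180.6/(1260 · 0.2099) = 0.6826 m/s.
Reynolds number Re = ρVD/μ = 1260 · 0.6826 · 0.517 / 0.877 = 507.
Re < 2300 → laminar flow, so f = 64/Re = 64/507 = 0.1262 (the turbulent correlation is not needed).
Darcy-Weisbach: ΔP = f(L/D)(ρV²/2) = 0.1262·(21.2/0.517)·(1260·0.6826²/2) = 0.1262·41.01·293.5 = 1519 Pa.
Head loss h_f = ΔP/(ρg) = 1519/(1260·9.81) = 0.123 m.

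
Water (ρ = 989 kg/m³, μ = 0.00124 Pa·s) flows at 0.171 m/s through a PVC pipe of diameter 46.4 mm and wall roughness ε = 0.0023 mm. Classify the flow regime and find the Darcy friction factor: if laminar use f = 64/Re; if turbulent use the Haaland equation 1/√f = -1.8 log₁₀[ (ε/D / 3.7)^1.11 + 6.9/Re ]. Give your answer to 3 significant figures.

Re = ρVD/μ = 989·0.171·0.0464/0.00124 = 6328.
Re > 4000 → turbulent. ε/D = 2.3e-06/0.0464 = 4.96e-05; Haaland: 1/√f = -1.8 log₁₀[3.9e-06 + 0.00109] = 5.33, so f = 0.03521.

f ≈ 0.0352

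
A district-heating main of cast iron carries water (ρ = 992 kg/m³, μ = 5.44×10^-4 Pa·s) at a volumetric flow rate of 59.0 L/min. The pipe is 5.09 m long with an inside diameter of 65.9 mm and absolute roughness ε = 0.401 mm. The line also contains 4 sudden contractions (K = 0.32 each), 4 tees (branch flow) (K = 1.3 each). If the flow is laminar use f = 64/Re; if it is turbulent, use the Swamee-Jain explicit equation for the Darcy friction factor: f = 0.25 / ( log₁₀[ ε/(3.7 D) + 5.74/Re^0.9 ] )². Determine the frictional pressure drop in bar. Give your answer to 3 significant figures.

ΔP ≈ 0.00378 bar

Q = 59.0 L/min = 59.0/60000 = 0.0009833 m³/s.
Cross-sectional area A = πD²/4 = π(0.0659)²/4 = 0.003411 m²; mean velocity V = Q/A = 0.0009833/0.003411 = 0.2883 m/s.
Reynolds number Re = ρVD/μ = 992 · 0.2883 · 0.0659 / 0.000544 = 3.464e+04.
Re > 4000 → turbulent. Relative roughness ε/D = 0.000401/0.0659 = 0.00608. Swamee-Jain: f = 0.25/(log₁₀[0.00608/3.7 + 5.74/3.464e+04^0.9])² = 0.25/(log₁₀[0.00164 + 0.000471])² = 0.25/(-2.675)² = 0.03495.
Total minor-loss coefficient ΣK = 4·0.32 + 4·1.3 = 6.48.
ΔP = [f·L/D + ΣK]·(ρV²/2) = [0.03495·5.09/0.0659 + 6.48]·(992·0.2883²/2) = [2.699 + 6.48]·41.23 = 378.4 Pa.
ΔP = 378.4 Pa = 0.00378 bar.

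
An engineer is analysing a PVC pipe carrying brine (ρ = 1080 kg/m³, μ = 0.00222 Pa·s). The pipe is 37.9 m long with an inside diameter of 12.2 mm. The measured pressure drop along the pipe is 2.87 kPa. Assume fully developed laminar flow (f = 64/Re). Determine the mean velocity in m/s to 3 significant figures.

For laminar flow, f = 64/Re with Re = ρVD/μ, so Darcy-Weisbach reduces to ΔP = 32μLV/D². Solving for V: V = ΔP·D²/(32μL) = 2870·(0.0122)²/(32·0.00222·37.9) = 0.1587 m/s.
Check: Re = ρVD/μ = 1080·0.1587·0.0122/0.00222 = 941.7 < 2300, so the laminar assumption holds.

V ≈ 0.159 m/s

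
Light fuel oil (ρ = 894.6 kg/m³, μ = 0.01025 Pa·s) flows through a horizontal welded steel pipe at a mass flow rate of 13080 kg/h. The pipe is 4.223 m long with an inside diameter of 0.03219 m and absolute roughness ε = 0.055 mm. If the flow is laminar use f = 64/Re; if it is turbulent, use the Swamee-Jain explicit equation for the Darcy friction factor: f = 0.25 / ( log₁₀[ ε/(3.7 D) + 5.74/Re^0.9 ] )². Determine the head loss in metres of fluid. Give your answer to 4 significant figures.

h_f ≈ 5.248 m

ṁ = 13080 kg/h = 13080/3600 = 3.633 kg/s.
A = πD²/4 = π(0.03219)²/4 = 0.0008138 m²; mean velocity V = ṁ/(ρA) = 3.633/(894.6 · 0.0008138) = 4.991 m/s.
Reynolds number Re = ρVD/μ = 894.6 · 4.991 · 0.03219 / 0.0103 = 1.402e+04.
Re > 4000 → turbulent. Relative roughness ε/D = 5.5e-05/0.03219 = 0.00171. Swamee-Jain: f = 0.25/(log₁₀[0.00171/3.7 + 5.74/1.402e+04^0.9])² = 0.25/(log₁₀[0.000462 + 0.00106])² = 0.25/(-2.817)² = 0.03151.
Darcy-Weisbach: ΔP = f(L/D)(ρV²/2) = 0.03151·(4.223/0.03219)·(894.6·4.991²/2) = 0.03151·131.2·1.114e+04 = 4.606e+04 Pa.
Head loss h_f = ΔP/(ρg) = 4.606e+04/(894.6·9.81) = 5.248 m.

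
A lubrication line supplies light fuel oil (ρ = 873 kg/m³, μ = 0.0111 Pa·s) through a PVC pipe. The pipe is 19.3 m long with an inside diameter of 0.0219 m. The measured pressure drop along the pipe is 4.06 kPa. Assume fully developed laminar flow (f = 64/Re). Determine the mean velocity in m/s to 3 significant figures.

V ≈ 0.284 m/s

For laminar flow, f = 64/Re with Re = ρVD/μ, so Darcy-Weisbach reduces to ΔP = 32μLV/D². Solving for V: V = ΔP·D²/(32μL) = 4060·(0.0219)²/(32·0.0111·19.3) = 0.284 m/s.
Check: Re = ρVD/μ = 873·0.284·0.0219/0.0111 = 489.2 < 2300, so the laminar assumption holds.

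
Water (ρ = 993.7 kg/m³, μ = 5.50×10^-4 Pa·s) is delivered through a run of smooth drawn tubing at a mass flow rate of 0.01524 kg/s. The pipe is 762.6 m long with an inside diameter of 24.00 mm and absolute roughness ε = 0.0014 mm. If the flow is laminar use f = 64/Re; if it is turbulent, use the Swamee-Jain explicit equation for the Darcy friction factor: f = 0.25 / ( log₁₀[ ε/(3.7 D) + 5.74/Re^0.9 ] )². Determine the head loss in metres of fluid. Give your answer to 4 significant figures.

A = πD²/4 = π(0.024)²/4 = 0.0004524 m²; mean velocity V = ṁ/(ρA) = 0.01524/(993.7 · 0.0004524) = 0.0339 m/s.
Reynolds number Re = ρVD/μ = 993.7 · 0.0339 · 0.024 / 0.00055 = 1470.
Re < 2300 → laminar flow, so f = 64/Re = 64/1470 = 0.04354 (the turbulent correlation is not needed).
Darcy-Weisbach: ΔP = f(L/D)(ρV²/2) = 0.04354·(762.6/0.024)·(993.7·0.0339²/2) = 0.04354·3.178e+04·0.571 = 790 Pa.
Head loss h_f = ΔP/(ρg) = 790/(993.7·9.81) = 0.08104 m.

h_f ≈ 0.08104 m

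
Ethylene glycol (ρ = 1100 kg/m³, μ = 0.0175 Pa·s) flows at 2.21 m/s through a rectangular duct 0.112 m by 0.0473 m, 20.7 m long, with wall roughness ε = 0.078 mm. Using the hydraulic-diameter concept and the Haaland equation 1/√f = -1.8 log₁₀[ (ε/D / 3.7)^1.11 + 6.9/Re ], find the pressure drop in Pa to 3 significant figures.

Hydraulic diameter D_h = 4A/P = 4·(0.112·0.0473)/(2·(0.112+0.0473)) = 0.02119/0.3186 = 0.06651 m.
Re = ρVD_h/μ = 1100·2.21·0.06651/0.0175 = 9239.
ε/D_h = 7.8e-05/0.06651 = 0.00117; Haaland gives 1/√f = -1.8 log₁₀[0.000131+0.000747] = 5.502, so f = 0.03303.
ΔP = f(L/D_h)(ρV²/2) = 0.03303·20.7/0.06651·2686 = 2.762e+04 Pa.

ΔP ≈ 27600 Pa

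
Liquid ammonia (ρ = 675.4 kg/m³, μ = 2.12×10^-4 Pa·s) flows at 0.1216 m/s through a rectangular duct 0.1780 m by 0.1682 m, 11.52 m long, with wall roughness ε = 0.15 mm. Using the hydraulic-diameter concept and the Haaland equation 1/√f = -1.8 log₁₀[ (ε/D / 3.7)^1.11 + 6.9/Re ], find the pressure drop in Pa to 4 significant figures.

ΔP ≈ 7.471 Pa

Hydraulic diameter D_h = 4A/P = 4·(0.178·0.1682)/(2·(0.178+0.1682)) = 0.1198/0.6924 = 0.173 m.
Re = ρVD_h/μ = 675.4·0.1216·0.173/0.000212 = 6.701e+04.
ε/D_h = 0.00015/0.173 = 0.000867; Haaland gives 1/√f = -1.8 log₁₀[9.35e-05+0.000103] = 6.672, so f = 0.02246.
ΔP = f(L/D_h)(ρV²/2) = 0.02246·11.52/0.173·4.993 = 7.471 Pa.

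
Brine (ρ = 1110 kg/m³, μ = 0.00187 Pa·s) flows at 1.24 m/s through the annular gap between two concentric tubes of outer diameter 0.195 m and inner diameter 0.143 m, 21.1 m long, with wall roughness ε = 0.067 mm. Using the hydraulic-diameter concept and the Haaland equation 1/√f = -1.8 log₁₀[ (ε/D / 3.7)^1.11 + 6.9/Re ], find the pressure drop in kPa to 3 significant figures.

ΔP ≈ 8.79 kPa

Hydraulic diameter D_h = 4A/P = D_o - D_i = 0.195 - 0.143 = 0.052 m.
Re = ρVD_h/μ = 1110·1.24·0.052/0.00187 = 3.827e+04.
ε/D_h = 6.7e-05/0.052 = 0.00129; Haaland gives 1/√f = -1.8 log₁₀[0.000145+0.00018] = 6.278, so f = 0.02537.
ΔP = f(L/D_h)(ρV²/2) = 0.02537·21.1/0.052·853.4 = 8786 Pa.
ΔP = 8.79 kPa.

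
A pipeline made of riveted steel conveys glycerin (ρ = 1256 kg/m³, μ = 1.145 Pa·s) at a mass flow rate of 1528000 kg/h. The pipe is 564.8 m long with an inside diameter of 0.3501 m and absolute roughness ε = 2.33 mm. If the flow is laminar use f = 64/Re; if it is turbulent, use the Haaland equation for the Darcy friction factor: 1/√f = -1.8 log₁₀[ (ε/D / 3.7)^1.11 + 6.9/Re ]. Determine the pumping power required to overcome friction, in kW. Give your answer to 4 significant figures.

P ≈ 200.3 kW

ṁ = 1528000 kg/h = 1528000/3600 = 424.4 kg/s.
A = πD²/4 = π(0.3501)²/4 = 0.09627 m²; mean velocity V = ṁ/(ρA) = 424.4/(1256 · 0.09627) = 3.51 m/s.
Reynolds number Re = ρVD/μ = 1256 · 3.51 · 0.3501 / 1.15 = 1348.
Re < 2300 → laminar flow, so f = 64/Re = 64/1348 = 0.04747 (the turbulent correlation is not needed).
Darcy-Weisbach: ΔP = f(L/D)(ρV²/2) = 0.04747·(564.8/0.3501)·(1256·3.51²/2) = 0.04747·1613·7739 = 5.927e+05 Pa.
Q = ṁ/ρ = 424.4/1256 = 0.3379 m³/s.
Pumping power P = QΔP = 0.3379·5.927e+05 = 200290 W = 200.3 kW.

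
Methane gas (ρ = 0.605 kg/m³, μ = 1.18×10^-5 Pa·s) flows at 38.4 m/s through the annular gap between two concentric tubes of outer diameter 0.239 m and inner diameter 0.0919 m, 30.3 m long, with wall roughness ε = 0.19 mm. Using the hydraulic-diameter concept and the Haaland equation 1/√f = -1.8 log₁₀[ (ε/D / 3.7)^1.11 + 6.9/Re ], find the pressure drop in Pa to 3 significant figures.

Hydraulic diameter D_h = 4A/P = D_o - D_i = 0.239 - 0.0919 = 0.1471 m.
Re = ρVD_h/μ = 0.605·38.4·0.1471/1.18e-05 = 2.896e+05.
ε/D_h = 0.00019/0.1471 = 0.00129; Haaland gives 1/√f = -1.8 log₁₀[0.000145+2.38e-05] = 6.789, so f = 0.0217.
ΔP = f(L/D_h)(ρV²/2) = 0.0217·30.3/0.1471·446.1 = 1994 Pa.

ΔP ≈ 1990 Pa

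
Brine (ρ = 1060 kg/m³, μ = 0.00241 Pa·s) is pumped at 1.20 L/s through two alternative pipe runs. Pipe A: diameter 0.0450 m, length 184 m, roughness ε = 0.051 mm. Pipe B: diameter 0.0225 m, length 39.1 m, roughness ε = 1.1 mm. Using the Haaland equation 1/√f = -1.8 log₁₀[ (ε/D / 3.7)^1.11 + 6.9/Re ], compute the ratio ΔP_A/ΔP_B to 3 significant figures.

Pipe A: V = Q/A = 0.0012/0.00159 = 0.7545 m/s; Re = 1.493e+04; ε/D = 0.00113; Haaland → f = 0.02957; ΔP_A = f(L/D)(ρV²/2) = 3.648e+04 Pa.
Pipe B: V = Q/A = 0.0012/0.0003976 = 3.018 m/s; Re = 2.987e+04; ε/D = 0.0489; Haaland → f = 0.07178; ΔP_B = f(L/D)(ρV²/2) = 6.022e+05 Pa.
ΔP_A/ΔP_B = 3.648e+04/6.022e+05 = 0.0606.

ΔP_A/ΔP_B ≈ 0.0606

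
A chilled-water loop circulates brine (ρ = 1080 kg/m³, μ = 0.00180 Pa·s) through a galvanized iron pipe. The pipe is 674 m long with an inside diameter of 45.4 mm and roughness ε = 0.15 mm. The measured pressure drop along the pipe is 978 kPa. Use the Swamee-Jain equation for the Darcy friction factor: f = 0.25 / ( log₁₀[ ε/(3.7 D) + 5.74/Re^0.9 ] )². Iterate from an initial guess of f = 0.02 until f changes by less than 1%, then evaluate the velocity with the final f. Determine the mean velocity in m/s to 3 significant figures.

Rearranging Darcy-Weisbach: V = √(2·ΔP·D/(f·L·ρ)). With ε/D = 0.00015/0.0454 = 0.0033, iterate starting from f = 0.02:
  f = 0.02 → V = √(2·9.78e+05·0.0454/(0.02·674·1080)) = 2.47 m/s; Re = ρVD/μ = 6.728e+04; f → 0.02895
  f = 0.02895 → V = 2.053 m/s; Re = 5.591e+04; f → 0.0293
  f = 0.0293 → V = 2.041 m/s; Re = 5.558e+04; f → 0.02931
Converged (Δf/f < 1%). With the final f = 0.02931: V = √(2·9.78e+05·0.0454/(0.02931·674·1080)) = 2.04 m/s.

V ≈ 2.04 m/s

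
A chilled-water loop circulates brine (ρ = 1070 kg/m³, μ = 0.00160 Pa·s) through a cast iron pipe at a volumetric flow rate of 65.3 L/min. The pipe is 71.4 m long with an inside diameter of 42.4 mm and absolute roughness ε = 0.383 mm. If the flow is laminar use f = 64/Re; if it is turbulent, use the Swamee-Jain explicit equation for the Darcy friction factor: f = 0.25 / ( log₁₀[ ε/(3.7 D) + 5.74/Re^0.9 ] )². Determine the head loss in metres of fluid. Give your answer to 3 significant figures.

h_f ≈ 2.04 m

Q = 65.3 L/min = 65.3/60000 = 0.001088 m³/s.
Cross-sectional area A = πD²/4 = π(0.0424)²/4 = 0.001412 m²; mean velocity V = Q/A = 0.001088/0.001412 = 0.7708 m/s.
Reynolds number Re = ρVD/μ = 1070 · 0.7708 · 0.0424 / 0.0016 = 2.186e+04.
Re > 4000 → turbulent. Relative roughness ε/D = 0.000383/0.0424 = 0.00903. Swamee-Jain: f = 0.25/(log₁₀[0.00903/3.7 + 5.74/2.186e+04^0.9])² = 0.25/(log₁₀[0.00244 + 0.000713])² = 0.25/(-2.501)² = 0.03997.
Darcy-Weisbach: ΔP = f(L/D)(ρV²/2) = 0.03997·(71.4/0.0424)·(1070·0.7708²/2) = 0.03997·1684·317.9 = 2.139e+04 Pa.
Head loss h_f = ΔP/(ρg) = 2.139e+04/(1070·9.81) = 2.04 m.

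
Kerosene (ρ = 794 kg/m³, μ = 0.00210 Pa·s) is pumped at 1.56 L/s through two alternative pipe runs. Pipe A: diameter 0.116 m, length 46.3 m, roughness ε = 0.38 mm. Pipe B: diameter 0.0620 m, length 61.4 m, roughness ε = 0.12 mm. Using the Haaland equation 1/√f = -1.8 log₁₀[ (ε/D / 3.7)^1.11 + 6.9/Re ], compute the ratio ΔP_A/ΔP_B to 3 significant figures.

ΔP_A/ΔP_B ≈ 0.0394

Pipe A: V = Q/A = 0.00156/0.01057 = 0.1476 m/s; Re = 6474; ε/D = 0.00328; Haaland → f = 0.0385; ΔP_A = f(L/D)(ρV²/2) = 132.9 Pa.
Pipe B: V = Q/A = 0.00156/0.003019 = 0.5167 m/s; Re = 1.211e+04; ε/D = 0.00194; Haaland → f = 0.03215; ΔP_B = f(L/D)(ρV²/2) = 3375 Pa.
ΔP_A/ΔP_B = 132.9/3375 = 0.0394.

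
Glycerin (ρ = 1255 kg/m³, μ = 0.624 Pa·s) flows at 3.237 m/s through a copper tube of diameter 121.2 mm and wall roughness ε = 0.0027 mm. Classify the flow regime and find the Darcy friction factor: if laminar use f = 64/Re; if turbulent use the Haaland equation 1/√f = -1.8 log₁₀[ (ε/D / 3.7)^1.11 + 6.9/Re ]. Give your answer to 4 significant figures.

Re = ρVD/μ = 1255·3.237·0.1212/0.624 = 789.
Re < 2300 → laminar, so f = 64/Re = 0.08111 (roughness is irrelevant in laminar flow).

f ≈ 0.08111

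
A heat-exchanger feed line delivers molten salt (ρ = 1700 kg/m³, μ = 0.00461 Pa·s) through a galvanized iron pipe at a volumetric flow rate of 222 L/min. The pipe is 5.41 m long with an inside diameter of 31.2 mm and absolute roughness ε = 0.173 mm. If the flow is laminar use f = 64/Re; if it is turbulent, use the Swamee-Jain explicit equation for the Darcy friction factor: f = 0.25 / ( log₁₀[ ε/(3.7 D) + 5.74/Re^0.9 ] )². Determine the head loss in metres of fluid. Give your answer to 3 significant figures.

Q = 222 L/min = 222/60000 = 0.0037 m³/s.
Cross-sectional area A = πD²/4 = π(0.0312)²/4 = 0.0007645 m²; mean velocity V = Q/A = 0.0037/0.0007645 = 4.84 m/s.
Reynolds number Re = ρVD/μ = 1700 · 4.84 · 0.0312 / 0.00461 = 5.568e+04.
Re > 4000 → turbulent. Relative roughness ε/D = 0.000173/0.0312 = 0.00554. Swamee-Jain: f = 0.25/(log₁₀[0.00554/3.7 + 5.74/5.568e+04^0.9])² = 0.25/(log₁₀[0.0015 + 0.000307])² = 0.25/(-2.743)² = 0.03322.
Darcy-Weisbach: ΔP = f(L/D)(ρV²/2) = 0.03322·(5.41/0.0312)·(1700·4.84²/2) = 0.03322·173.4·1.991e+04 = 1.147e+05 Pa.
Head loss h_f = ΔP/(ρg) = 1.147e+05/(1700·9.81) = 6.88 m.

h_f ≈ 6.88 m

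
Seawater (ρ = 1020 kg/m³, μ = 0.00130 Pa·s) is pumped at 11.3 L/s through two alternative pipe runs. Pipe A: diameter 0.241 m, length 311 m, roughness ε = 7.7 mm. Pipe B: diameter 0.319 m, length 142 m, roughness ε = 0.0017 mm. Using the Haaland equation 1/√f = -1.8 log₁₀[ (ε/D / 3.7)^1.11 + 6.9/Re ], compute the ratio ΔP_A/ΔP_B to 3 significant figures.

Pipe A: V = Q/A = 0.0113/0.04562 = 0.2477 m/s; Re = 4.684e+04; ε/D = 0.032; Haaland → f = 0.05945; ΔP_A = f(L/D)(ρV²/2) = 2401 Pa.
Pipe B: V = Q/A = 0.0113/0.07992 = 0.1414 m/s; Re = 3.539e+04; ε/D = 5.33e-06; Haaland → f = 0.02243; ΔP_B = f(L/D)(ρV²/2) = 101.8 Pa.
ΔP_A/ΔP_B = 2401/101.8 = 23.6.

ΔP_A/ΔP_B ≈ 23.6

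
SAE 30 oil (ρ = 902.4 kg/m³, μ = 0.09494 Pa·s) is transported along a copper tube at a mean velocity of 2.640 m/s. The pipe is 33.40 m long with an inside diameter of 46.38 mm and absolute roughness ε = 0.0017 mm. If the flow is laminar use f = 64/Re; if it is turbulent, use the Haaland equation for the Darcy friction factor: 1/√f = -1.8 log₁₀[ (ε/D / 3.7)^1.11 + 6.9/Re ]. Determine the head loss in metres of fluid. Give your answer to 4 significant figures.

Reynolds number Re = ρVD/μ = 902.4 · 2.64 · 0.04638 / 0.0949 = 1164.
Re < 2300 → laminar flow, so f = 64/Re = 64/1164 = 0.05499 (the turbulent correlation is not needed).
Darcy-Weisbach: ΔP = f(L/D)(ρV²/2) = 0.05499·(33.4/0.04638)·(902.4·2.64²/2) = 0.05499·720.1·3145 = 1.245e+05 Pa.
Head loss h_f = ΔP/(ρg) = 1.245e+05/(902.4·9.81) = 14.07 m.

h_f ≈ 14.07 m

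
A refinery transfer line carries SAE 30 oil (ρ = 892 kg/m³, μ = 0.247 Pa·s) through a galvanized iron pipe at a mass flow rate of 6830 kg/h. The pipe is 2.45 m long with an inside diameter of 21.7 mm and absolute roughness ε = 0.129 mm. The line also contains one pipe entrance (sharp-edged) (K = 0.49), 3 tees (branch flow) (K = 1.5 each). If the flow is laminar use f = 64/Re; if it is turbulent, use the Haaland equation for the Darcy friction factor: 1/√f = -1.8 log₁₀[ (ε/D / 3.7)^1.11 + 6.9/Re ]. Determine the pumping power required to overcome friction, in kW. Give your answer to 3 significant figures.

ṁ = 6830 kg/h = 6830/3600 = 1.897 kg/s.
A = πD²/4 = π(0.0217)²/4 = 0.0003698 m²; mean velocity V = ṁ/(ρA) = 1.897/(892 · 0.0003698) = 5.751 m/s.
Reynolds number Re = ρVD/μ = 892 · 5.751 · 0.0217 / 0.247 = 450.7.
Re < 2300 → laminar flow, so f = 64/Re = 64/450.7 = 0.142 (the turbulent correlation is not needed).
Total minor-loss coefficient ΣK = 1·0.49 + 3·1.5 = 4.99.
ΔP = [f·L/D + ΣK]·(ρV²/2) = [0.142·2.45/0.0217 + 4.99]·(892·5.751²/2) = [16.03 + 4.99]·1.475e+04 = 3.101e+05 Pa.
Q = ṁ/ρ = 1.897/892 = 0.002127 m³/s.
Pumping power P = QΔP = 0.002127·3.101e+05 = 659.6 W = 0.660 kW.

P ≈ 0.660 kW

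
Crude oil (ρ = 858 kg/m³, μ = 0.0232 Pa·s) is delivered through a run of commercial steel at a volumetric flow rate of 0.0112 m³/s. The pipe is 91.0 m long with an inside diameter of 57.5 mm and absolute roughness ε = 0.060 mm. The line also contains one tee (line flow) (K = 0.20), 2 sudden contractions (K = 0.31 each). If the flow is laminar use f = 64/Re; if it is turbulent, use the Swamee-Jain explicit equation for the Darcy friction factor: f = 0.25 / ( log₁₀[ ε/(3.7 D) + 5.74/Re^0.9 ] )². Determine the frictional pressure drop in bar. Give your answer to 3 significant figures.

ΔP ≈ 4.29 bar

Cross-sectional area A = πD²/4 = π(0.0575)²/4 = 0.002597 m²; mean velocity V = Q/A = 0.0112/0.002597 = 4.313 m/s.
Reynolds number Re = ρVD/μ = 858 · 4.313 · 0.0575 / 0.0232 = 9172.
Re > 4000 → turbulent. Relative roughness ε/D = 6e-05/0.0575 = 0.00104. Swamee-Jain: f = 0.25/(log₁₀[0.00104/3.7 + 5.74/9172^0.9])² = 0.25/(log₁₀[0.000282 + 0.00156])² = 0.25/(-2.735)² = 0.03342.
Total minor-loss coefficient ΣK = 1·0.2 + 2·0.31 = 0.82.
ΔP = [f·L/D + ΣK]·(ρV²/2) = [0.03342·91/0.0575 + 0.82]·(858·4.313²/2) = [52.89 + 0.82]·7981 = 4.286e+05 Pa.
ΔP = 4.286e+05 Pa = 4.29 bar.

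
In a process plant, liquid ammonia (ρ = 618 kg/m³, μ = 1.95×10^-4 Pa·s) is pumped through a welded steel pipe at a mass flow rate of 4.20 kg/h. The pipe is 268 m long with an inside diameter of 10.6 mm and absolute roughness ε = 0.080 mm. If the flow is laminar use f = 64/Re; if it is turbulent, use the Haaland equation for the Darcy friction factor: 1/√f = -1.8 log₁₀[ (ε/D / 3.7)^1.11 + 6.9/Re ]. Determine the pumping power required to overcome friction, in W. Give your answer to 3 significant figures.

ṁ = 4.20 kg/h = 4.20/3600 = 0.001167 kg/s.
A = πD²/4 = π(0.0106)²/4 = 8.825e-05 m²; mean velocity V = ṁ/(ρA) = 0.001167/(618 · 8.825e-05) = 0.02139 m/s.
Reynolds number Re = ρVD/μ = 618 · 0.02139 · 0.0106 / 0.000195 = 718.6.
Re < 2300 → laminar flow, so f = 64/Re = 64/718.6 = 0.08906 (the turbulent correlation is not needed).
Darcy-Weisbach: ΔP = f(L/D)(ρV²/2) = 0.08906·(268/0.0106)·(618·0.02139²/2) = 0.08906·2.528e+04·0.1414 = 318.4 Pa.
Q = ṁ/ρ = 0.001167/618 = 1.888e-06 m³/s.
Pumping power P = QΔP = 1.888e-06·318.4 = 6.011×10^-4 W = 6.01×10^-4 W.

P ≈ 6.01×10^-4 W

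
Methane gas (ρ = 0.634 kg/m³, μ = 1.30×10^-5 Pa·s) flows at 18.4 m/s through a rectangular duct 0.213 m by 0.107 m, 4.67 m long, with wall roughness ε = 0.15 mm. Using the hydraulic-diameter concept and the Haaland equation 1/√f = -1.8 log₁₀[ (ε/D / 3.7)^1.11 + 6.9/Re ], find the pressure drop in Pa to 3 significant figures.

ΔP ≈ 76.4 Pa

Hydraulic diameter D_h = 4A/P = 4·(0.213·0.107)/(2·(0.213+0.107)) = 0.09116/0.64 = 0.1424 m.
Re = ρVD_h/μ = 0.634·18.4·0.1424/1.3e-05 = 1.278e+05.
ε/D_h = 0.00015/0.1424 = 0.00105; Haaland gives 1/√f = -1.8 log₁₀[0.000116+5.4e-05] = 6.786, so f = 0.02172.
ΔP = f(L/D_h)(ρV²/2) = 0.02172·4.67/0.1424·107.3 = 76.42 Pa.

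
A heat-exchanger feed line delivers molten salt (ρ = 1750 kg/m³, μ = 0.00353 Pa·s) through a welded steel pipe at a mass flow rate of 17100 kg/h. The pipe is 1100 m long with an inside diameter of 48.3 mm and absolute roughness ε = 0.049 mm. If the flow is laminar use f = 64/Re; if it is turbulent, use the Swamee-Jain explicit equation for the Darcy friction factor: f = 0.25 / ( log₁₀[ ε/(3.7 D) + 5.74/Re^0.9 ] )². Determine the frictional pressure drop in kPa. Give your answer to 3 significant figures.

ΔP ≈ 1110 kPa

ṁ = 17100 kg/h = 17100/3600 = 4.75 kg/s.
A = πD²/4 = π(0.0483)²/4 = 0.001832 m²; mean velocity V = ṁ/(ρA) = 4.75/(1750 · 0.001832) = 1.481 m/s.
Reynolds number Re = ρVD/μ = 1750 · 1.481 · 0.0483 / 0.00353 = 3.547e+04.
Re > 4000 → turbulent. Relative roughness ε/D = 4.9e-05/0.0483 = 0.00101. Swamee-Jain: f = 0.25/(log₁₀[0.00101/3.7 + 5.74/3.547e+04^0.9])² = 0.25/(log₁₀[0.000274 + 0.000461])² = 0.25/(-3.133)² = 0.02546.
Darcy-Weisbach: ΔP = f(L/D)(ρV²/2) = 0.02546·(1100/0.0483)·(1750·1.481²/2) = 0.02546·2.277e+04·1920 = 1.114e+06 Pa.
ΔP = 1.114e+06 Pa = 1110 kPa.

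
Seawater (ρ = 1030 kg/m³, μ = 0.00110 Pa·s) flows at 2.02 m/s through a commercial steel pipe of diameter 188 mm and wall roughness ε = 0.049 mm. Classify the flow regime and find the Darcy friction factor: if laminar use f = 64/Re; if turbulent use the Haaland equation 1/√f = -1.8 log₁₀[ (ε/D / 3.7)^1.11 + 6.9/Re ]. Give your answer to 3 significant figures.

f ≈ 0.0163

Re = ρVD/μ = 1030·2.02·0.188/0.0011 = 3.556e+05.
Re > 4000 → turbulent. ε/D = 4.9e-05/0.188 = 0.000261; Haaland: 1/√f = -1.8 log₁₀[2.46e-05 + 1.94e-05] = 7.842, so f = 0.01626.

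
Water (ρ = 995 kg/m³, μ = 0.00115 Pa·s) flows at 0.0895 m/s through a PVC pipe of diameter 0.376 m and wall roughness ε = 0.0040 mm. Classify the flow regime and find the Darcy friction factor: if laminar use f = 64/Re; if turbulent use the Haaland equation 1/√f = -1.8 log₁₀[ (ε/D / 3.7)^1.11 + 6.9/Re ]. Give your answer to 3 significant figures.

Re = ρVD/μ = 995·0.0895·0.376/0.00115 = 2.912e+04.
Re > 4000 → turbulent. ε/D = 4e-06/0.376 = 1.06e-05; Haaland: 1/√f = -1.8 log₁₀[7.07e-07 + 0.000237] = 6.523, so f = 0.0235.

f ≈ 0.0235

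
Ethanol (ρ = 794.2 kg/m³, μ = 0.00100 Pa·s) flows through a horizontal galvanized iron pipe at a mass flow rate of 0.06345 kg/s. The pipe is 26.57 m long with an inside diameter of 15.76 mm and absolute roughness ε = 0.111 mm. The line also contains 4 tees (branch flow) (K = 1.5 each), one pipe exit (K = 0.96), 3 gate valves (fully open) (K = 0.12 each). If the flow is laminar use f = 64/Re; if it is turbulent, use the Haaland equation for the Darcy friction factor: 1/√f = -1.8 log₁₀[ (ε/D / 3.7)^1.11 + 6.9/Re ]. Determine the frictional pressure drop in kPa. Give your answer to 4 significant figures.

A = πD²/4 = π(0.01576)²/4 = 0.0001951 m²; mean velocity V = ṁ/(ρA) = 0.06345/(794.2 · 0.0001951) = 0.4095 m/s.
Reynolds number Re = ρVD/μ = 794.2 · 0.4095 · 0.01576 / 0.001 = 5126.
Re > 4000 → turbulent. Relative roughness ε/D = 0.000111/0.01576 = 0.00704. Haaland: 1/√f = -1.8 log₁₀[(0.00704/3.7)^1.11 + 6.9/5126] = -1.8 log₁₀[0.000956 + 0.00135] = 4.748, so f = 0.04435.
Total minor-loss coefficient ΣK = 4·1.5 + 1·0.96 + 3·0.12 = 7.32.
ΔP = [f·L/D + ΣK]·(ρV²/2) = [0.04435·26.57/0.01576 + 7.32]·(794.2·0.4095²/2) = [74.78 + 7.32]·66.6 = 5468 Pa.
ΔP = 5468 Pa = 5.468 kPa.

ΔP ≈ 5.468 kPa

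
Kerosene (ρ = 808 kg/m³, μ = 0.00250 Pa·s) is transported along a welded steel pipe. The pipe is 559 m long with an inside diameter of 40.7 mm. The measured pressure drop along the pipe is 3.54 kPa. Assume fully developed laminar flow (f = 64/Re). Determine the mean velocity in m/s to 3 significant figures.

V ≈ 0.131 m/s

For laminar flow, f = 64/Re with Re = ρVD/μ, so Darcy-Weisbach reduces to ΔP = 32μLV/D². Solving for V: V = ΔP·D²/(32μL) = 3540·(0.0407)²/(32·0.0025·559) = 0.1311 m/s.
Check: Re = ρVD/μ = 808·0.1311·0.0407/0.0025 = 1725 < 2300, so the laminar assumption holds.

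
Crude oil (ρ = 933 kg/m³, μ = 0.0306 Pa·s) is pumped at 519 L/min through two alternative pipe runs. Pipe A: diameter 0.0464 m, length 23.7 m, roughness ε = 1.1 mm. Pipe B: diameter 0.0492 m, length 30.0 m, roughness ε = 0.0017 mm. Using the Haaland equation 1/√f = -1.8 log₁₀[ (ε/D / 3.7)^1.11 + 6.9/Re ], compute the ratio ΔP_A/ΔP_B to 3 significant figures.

ΔP_A/ΔP_B ≈ 1.74

Pipe A: V = Q/A = 0.00865/0.001691 = 5.116 m/s; Re = 7237; ε/D = 0.0237; Haaland → f = 0.05664; ΔP_A = f(L/D)(ρV²/2) = 3.531e+05 Pa.
Pipe B: V = Q/A = 0.00865/0.001901 = 4.55 m/s; Re = 6825; ε/D = 3.46e-05; Haaland → f = 0.03443; ΔP_B = f(L/D)(ρV²/2) = 2.027e+05 Pa.
ΔP_A/ΔP_B = 3.531e+05/2.027e+05 = 1.74.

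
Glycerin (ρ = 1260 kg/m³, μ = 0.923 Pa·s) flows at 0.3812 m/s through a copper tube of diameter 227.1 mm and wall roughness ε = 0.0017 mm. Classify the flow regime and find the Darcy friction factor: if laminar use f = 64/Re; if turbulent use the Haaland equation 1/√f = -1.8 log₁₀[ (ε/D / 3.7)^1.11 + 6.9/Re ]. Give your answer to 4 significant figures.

f ≈ 0.5416

Re = ρVD/μ = 1260·0.3812·0.2271/0.923 = 118.2.
Re < 2300 → laminar, so f = 64/Re = 0.5416 (roughness is irrelevant in laminar flow).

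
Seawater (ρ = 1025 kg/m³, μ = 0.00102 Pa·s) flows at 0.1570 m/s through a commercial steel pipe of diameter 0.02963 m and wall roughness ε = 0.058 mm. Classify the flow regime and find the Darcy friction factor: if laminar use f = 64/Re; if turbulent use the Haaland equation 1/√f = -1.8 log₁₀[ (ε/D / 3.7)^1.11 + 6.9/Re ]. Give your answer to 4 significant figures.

f ≈ 0.04029

Re = ρVD/μ = 1025·0.157·0.02963/0.00102 = 4675.
Re > 4000 → turbulent. ε/D = 5.8e-05/0.02963 = 0.00196; Haaland: 1/√f = -1.8 log₁₀[0.000231 + 0.00148] = 4.982, so f = 0.04029.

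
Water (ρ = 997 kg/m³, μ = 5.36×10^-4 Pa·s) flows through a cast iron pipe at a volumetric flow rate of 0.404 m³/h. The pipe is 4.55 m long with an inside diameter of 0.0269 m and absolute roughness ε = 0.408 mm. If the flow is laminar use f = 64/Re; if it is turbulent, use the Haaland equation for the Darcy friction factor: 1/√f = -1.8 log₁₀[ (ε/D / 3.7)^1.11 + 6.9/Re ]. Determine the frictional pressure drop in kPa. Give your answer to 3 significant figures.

Q = 0.404 m³/h = 0.404/3600 = 0.0001122 m³/s.
Cross-sectional area A = πD²/4 = π(0.0269)²/4 = 0.0005683 m²; mean velocity V = Q/A = 0.0001122/0.0005683 = 0.1975 m/s.
Reynolds number Re = ρVD/μ = 997 · 0.1975 · 0.0269 / 0.000536 = 9880.
Re > 4000 → turbulent. Relative roughness ε/D = 0.000408/0.0269 = 0.0152. Haaland: 1/√f = -1.8 log₁₀[(0.0152/3.7)^1.11 + 6.9/9880] = -1.8 log₁₀[0.00224 + 0.000698] = 4.558, so f = 0.04814.
Darcy-Weisbach: ΔP = f(L/D)(ρV²/2) = 0.04814·(4.55/0.0269)·(997·0.1975²/2) = 0.04814·169.1·19.44 = 158.3 Pa.
ΔP = 158.3 Pa = 0.158 kPa.

ΔP ≈ 0.158 kPa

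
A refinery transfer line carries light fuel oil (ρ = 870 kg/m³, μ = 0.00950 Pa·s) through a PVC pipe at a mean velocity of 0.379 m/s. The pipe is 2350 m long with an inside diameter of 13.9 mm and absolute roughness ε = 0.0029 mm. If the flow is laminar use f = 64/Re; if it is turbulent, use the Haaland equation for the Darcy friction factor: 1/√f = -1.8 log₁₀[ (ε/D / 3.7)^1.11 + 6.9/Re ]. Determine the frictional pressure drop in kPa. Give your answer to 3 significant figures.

ΔP ≈ 1400 kPa

Reynolds number Re = ρVD/μ = 870 · 0.379 · 0.0139 / 0.0095 = 482.4.
Re < 2300 → laminar flow, so f = 64/Re = 64/482.4 = 0.1327 (the turbulent correlation is not needed).
Darcy-Weisbach: ΔP = f(L/D)(ρV²/2) = 0.1327·(2350/0.0139)·(870·0.379²/2) = 0.1327·1.691e+05·62.48 = 1.401e+06 Pa.
ΔP = 1.401e+06 Pa = 1400 kPa.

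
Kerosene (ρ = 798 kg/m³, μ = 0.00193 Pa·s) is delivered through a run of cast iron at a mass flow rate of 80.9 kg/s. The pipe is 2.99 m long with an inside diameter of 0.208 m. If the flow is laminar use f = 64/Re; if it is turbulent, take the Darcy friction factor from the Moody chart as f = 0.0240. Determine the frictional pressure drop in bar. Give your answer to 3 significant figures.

ΔP ≈ 0.0123 bar

A = πD²/4 = π(0.208)²/4 = 0.03398 m²; mean velocity V = ṁ/(ρA) = 80.9/(798 · 0.03398) = 2.984 m/s.
Reynolds number Re = ρVD/μ = 798 · 2.984 · 0.208 / 0.00193 = 2.566e+05.
Re > 4000 → turbulent; use the Moody-chart value f = 0.0240.
Darcy-Weisbach: ΔP = f(L/D)(ρV²/2) = 0.024·(2.99/0.208)·(798·2.984²/2) = 0.024·14.38·3552 = 1225 Pa.
ΔP = 1225 Pa = 0.0123 bar.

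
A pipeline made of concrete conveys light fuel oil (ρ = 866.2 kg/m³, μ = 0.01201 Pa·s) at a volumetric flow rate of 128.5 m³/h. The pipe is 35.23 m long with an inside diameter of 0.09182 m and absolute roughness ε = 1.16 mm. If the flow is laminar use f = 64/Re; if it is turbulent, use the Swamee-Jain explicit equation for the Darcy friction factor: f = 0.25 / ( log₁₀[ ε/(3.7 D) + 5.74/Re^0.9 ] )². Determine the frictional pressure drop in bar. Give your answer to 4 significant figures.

Q = 128.5 m³/h = 128.5/3600 = 0.03569 m³/s.
Cross-sectional area A = πD²/4 = π(0.09182)²/4 = 0.006622 m²; mean velocity V = Q/A = 0.03569/0.006622 = 5.391 m/s.
Reynolds number Re = ρVD/μ = 866.2 · 5.391 · 0.09182 / 0.012 = 3.57e+04.
Re > 4000 → turbulent. Relative roughness ε/D = 0.00116/0.09182 = 0.0126. Swamee-Jain: f = 0.25/(log₁₀[0.0126/3.7 + 5.74/3.57e+04^0.9])² = 0.25/(log₁₀[0.00341 + 0.000459])² = 0.25/(-2.412)² = 0.04297.
Darcy-Weisbach: ΔP = f(L/D)(ρV²/2) = 0.04297·(35.23/0.09182)·(866.2·5.391²/2) = 0.04297·383.7·1.259e+04 = 2.075e+05 Pa.
ΔP = 2.075e+05 Pa = 2.075 bar.

ΔP ≈ 2.075 bar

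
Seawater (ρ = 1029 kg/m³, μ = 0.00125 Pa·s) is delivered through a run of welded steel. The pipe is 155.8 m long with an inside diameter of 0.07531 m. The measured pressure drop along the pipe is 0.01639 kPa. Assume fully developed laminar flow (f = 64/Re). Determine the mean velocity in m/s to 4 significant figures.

V ≈ 0.01492 m/s

For laminar flow, f = 64/Re with Re = ρVD/μ, so Darcy-Weisbach reduces to ΔP = 32μLV/D². Solving for V: V = ΔP·D²/(32μL) = 16.39·(0.07531)²/(32·0.00125·155.8) = 0.01492 m/s.
Check: Re = ρVD/μ = 1029·0.01492·0.07531/0.00125 = 924.7 < 2300, so the laminar assumption holds.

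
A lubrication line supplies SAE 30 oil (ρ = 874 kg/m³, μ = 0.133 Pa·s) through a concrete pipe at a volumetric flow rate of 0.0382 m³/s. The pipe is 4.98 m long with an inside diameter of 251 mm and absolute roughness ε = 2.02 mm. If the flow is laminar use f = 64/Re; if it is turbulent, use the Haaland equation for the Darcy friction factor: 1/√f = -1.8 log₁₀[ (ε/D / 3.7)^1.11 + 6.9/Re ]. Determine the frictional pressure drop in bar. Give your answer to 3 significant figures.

Cross-sectional area A = πD²/4 = π(0.251)²/4 = 0.04948 m²; mean velocity V = Q/A = 0.0382/0.04948 = 0.772 m/s.
Reynolds number Re = ρVD/μ = 874 · 0.772 · 0.251 / 0.133 = 1273.
Re < 2300 → laminar flow, so f = 64/Re = 64/1273 = 0.05026 (the turbulent correlation is not needed).
Darcy-Weisbach: ΔP = f(L/D)(ρV²/2) = 0.05026·(4.98/0.251)·(874·0.772²/2) = 0.05026·19.84·260.5 = 259.7 Pa.
ΔP = 259.7 Pa = 0.00260 bar.

ΔP ≈ 0.00260 bar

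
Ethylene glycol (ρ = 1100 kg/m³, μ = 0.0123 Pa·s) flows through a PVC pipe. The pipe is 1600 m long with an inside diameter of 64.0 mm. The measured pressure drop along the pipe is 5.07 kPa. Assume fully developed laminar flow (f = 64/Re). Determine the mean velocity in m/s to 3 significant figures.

V ≈ 0.0330 m/s

For laminar flow, f = 64/Re with Re = ρVD/μ, so Darcy-Weisbach reduces to ΔP = 32μLV/D². Solving for V: V = ΔP·D²/(32μL) = 5070·(0.064)²/(32·0.0123·1600) = 0.03298 m/s.
Check: Re = ρVD/μ = 1100·0.03298·0.064/0.0123 = 188.7 < 2300, so the laminar assumption holds.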